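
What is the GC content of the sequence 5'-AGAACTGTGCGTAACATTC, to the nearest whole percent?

Base counts: G=4, T=5, A=6, C=4
G+C = 4 + 4 = 8 out of 19 bases
%GC = 8/19 × 100 = 42.11% ≈ 42%

42%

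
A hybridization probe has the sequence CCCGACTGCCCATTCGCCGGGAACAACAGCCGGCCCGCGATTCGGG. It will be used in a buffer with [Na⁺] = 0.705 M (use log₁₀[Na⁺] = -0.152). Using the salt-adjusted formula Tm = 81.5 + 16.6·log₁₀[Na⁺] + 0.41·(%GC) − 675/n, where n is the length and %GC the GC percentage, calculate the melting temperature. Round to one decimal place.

Length n = 46. Counting bases: T=5, C=19, A=8, G=14
G+C = 33, so %GC = 33/46 × 100 = 71.739%
Salt term: 16.6 × (-0.152) = -2.523
GC term: 0.41 × 71.739 = 29.413; length term: −675/46 = −14.674
Tm = 81.5 + (-2.523) + 29.413 − 14.674 = 93.716 → 93.7°C

93.7°C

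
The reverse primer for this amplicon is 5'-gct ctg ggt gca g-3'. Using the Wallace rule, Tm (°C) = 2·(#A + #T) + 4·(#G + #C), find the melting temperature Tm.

44°C

T=3, C=3, A=1, G=6
So N_AT = 4 and N_GC = 9.
Tm = 4·9 + 2·4 = 36 + 8 = 44°C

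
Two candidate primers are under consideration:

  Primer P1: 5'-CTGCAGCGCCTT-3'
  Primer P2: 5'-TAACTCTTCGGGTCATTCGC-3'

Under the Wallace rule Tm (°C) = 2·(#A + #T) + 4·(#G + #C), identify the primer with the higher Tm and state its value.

Primer P1: A+T=4, G+C=8 → Tm = 2(4)+4(8) = 40°C
Primer P2: A+T=10, G+C=10 → Tm = 2(10)+4(10) = 60°C
40°C vs 60°C → primer P2 is higher.

Primer P2, 60°C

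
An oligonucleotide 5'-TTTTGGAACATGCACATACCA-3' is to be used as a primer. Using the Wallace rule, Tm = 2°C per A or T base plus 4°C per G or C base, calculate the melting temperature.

58°C

C=5, T=6, G=3, A=7
AT pairs contribute 13, GC pairs contribute 8.
Tm = 2(13) + 4(8) = 26 + 32 = 58°C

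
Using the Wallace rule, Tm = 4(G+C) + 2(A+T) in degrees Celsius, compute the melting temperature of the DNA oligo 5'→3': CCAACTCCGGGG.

42°C

Base counts: C=5, A=2, G=4, T=1
AT pairs contribute 3, GC pairs contribute 9.
Tm = 2(3) + 4(9) = 6 + 36 = 42°C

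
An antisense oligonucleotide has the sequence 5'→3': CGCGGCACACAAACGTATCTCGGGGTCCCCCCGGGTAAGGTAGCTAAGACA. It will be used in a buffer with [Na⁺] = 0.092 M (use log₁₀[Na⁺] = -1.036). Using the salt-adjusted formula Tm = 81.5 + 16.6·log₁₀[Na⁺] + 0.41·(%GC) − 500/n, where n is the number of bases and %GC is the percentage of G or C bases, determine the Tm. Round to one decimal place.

Length n = 51. Base counts: T=7, A=13, G=15, C=16
G+C = 31, so %GC = 31/51 × 100 = 60.784%
Salt term: 16.6 × (-1.036) = -17.198
GC term: 0.41 × 60.784 = 24.921; length term: −500/51 = −9.804
Tm = 81.5 + (-17.198) + 24.921 − 9.804 = 79.419 → 79.4°C

79.4°C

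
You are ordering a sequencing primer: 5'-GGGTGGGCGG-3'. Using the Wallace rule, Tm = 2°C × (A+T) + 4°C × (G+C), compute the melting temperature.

38°C

Base counts: G=8, T=1, A=0, C=1
A+T = 1, G+C = 9
Tm = 4·9 + 2·1 = 36 + 2 = 38°C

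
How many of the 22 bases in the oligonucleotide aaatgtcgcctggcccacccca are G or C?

14

Counting bases: T=3, G=4, C=10, A=5
G+C = 4 + 10 = 14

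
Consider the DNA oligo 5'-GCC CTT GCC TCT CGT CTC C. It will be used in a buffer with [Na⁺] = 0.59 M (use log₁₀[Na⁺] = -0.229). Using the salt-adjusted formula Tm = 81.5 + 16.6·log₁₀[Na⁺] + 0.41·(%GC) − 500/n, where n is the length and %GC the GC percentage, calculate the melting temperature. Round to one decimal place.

Length n = 19. G=3, T=6, C=10, A=0
G+C = 13, so %GC = 13/19 × 100 = 68.421%
Salt term: 16.6 × (-0.229) = -3.801
GC term: 0.41 × 68.421 = 28.053; length term: −500/19 = −26.316
Tm = 81.5 + (-3.801) + 28.053 − 26.316 = 79.436 → 79.4°C

79.4°C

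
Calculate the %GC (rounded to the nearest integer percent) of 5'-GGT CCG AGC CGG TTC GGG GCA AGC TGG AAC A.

Counting bases: C=8, T=4, A=6, G=13
G+C = 13 + 8 = 21 out of 31 bases
%GC = 21/31 × 100 = 67.74% ≈ 68%

68%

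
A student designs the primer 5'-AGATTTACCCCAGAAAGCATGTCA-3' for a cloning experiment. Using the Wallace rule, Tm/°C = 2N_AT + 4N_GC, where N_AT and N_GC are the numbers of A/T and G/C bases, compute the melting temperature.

A=9, G=4, T=5, C=6
AT pairs contribute 14, GC pairs contribute 10.
Tm = 2(14) + 4(10) = 28 + 40 = 68°C

68°C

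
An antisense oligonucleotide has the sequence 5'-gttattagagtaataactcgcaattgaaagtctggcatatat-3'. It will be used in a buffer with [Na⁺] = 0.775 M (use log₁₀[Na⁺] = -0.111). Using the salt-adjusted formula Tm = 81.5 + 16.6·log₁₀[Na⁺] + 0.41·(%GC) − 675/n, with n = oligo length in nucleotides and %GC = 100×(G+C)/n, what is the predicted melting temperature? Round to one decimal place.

76.3°C

Length n = 42. Scanning the sequence gives T=14, A=15, C=5, G=8.
G+C = 13, so %GC = 13/42 × 100 = 30.952%
Salt term: 16.6 × (-0.111) = -1.843
GC term: 0.41 × 30.952 = 12.69; length term: −675/42 = −16.071
Tm = 81.5 + (-1.843) + 12.69 − 16.071 = 76.276 → 76.3°C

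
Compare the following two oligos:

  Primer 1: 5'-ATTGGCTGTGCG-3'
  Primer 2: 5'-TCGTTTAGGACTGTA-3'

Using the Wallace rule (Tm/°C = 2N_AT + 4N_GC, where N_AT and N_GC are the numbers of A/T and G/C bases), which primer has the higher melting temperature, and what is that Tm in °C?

Primer 2, 42°C

Primer 1: A+T=5, G+C=7 → Tm = 2(5)+4(7) = 38°C
Primer 2: A+T=9, G+C=6 → Tm = 2(9)+4(6) = 42°C
38°C vs 42°C → primer 2 is higher.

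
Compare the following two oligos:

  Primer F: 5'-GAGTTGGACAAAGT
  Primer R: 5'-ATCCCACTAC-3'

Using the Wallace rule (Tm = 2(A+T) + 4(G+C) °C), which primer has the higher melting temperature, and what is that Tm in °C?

Primer F: A+T=8, G+C=6 → Tm = 2(8)+4(6) = 40°C
Primer R: A+T=5, G+C=5 → Tm = 2(5)+4(5) = 30°C
40°C vs 30°C → primer F is higher.

Primer F, 40°C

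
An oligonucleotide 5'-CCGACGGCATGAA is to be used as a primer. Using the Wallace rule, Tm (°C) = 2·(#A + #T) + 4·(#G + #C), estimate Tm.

T=1, C=4, G=4, A=4
AT pairs contribute 5, GC pairs contribute 8.
Tm = 4·8 + 2·5 = 32 + 10 = 42°C

42°C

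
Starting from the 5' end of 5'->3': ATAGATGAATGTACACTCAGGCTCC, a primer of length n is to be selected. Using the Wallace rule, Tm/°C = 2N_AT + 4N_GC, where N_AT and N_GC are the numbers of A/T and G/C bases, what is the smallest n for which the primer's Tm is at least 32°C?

n = 13

First 12 bases: ATAGATGAATGT → Tm = 30°C (< 32°C)
First 13 bases: ATAGATGAATGTA → Tm = 32°C (≥ 32°C)
Since every base adds ≥2°C, Tm only increases with n, so the threshold is first crossed at n = 13.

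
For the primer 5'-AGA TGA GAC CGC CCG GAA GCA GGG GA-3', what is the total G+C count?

Counting bases: T=1, A=8, G=11, C=6
Total G or C: 11 + 6 = 17

17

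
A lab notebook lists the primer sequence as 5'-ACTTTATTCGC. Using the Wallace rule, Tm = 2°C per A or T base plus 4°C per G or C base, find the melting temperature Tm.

30°C

C=3, T=5, A=2, G=1
AT pairs contribute 7, GC pairs contribute 4.
Tm = 2×7 + 4×4 = 30°C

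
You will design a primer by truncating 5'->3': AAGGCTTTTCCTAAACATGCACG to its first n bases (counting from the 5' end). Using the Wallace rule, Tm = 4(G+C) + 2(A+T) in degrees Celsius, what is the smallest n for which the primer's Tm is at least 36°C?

n = 13

First 12 bases: AAGGCTTTTCCT → Tm = 34°C (< 36°C)
First 13 bases: AAGGCTTTTCCTA → Tm = 36°C (≥ 36°C)
Each additional base adds 2°C (A/T) or 4°C (G/C), so Tm is non-decreasing in n; n = 13 is the first length to reach 36°C.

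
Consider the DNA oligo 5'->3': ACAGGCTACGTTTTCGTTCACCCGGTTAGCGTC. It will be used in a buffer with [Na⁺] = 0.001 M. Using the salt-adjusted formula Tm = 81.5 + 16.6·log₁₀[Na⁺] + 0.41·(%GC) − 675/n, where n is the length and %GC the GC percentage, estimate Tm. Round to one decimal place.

33.6°C

Length n = 33. Base counts: T=10, A=5, G=8, C=10
G+C = 18, so %GC = 18/33 × 100 = 54.545%
Salt term: 16.6 × (-3) = -49.8
GC term: 0.41 × 54.545 = 22.363; length term: −675/33 = −20.455
Tm = 81.5 + (-49.8) + 22.363 − 20.455 = 33.608 → 33.6°C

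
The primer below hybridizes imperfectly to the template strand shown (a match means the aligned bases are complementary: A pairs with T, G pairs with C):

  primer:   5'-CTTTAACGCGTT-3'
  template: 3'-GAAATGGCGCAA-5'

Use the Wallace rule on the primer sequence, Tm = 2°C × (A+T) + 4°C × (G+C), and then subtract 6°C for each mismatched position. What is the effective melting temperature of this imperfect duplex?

Primer base counts: A=2, T=5, G=2, C=3 → A+T=7, G+C=5
Perfect-match Tm = 2(7) + 4(5) = 14 + 20 = 34°C
Mismatches (positions where the bases are not complementary): 1 (at position 6)
Effective Tm = 34 − 1×6 = 34 − 6 = 28°C

28°C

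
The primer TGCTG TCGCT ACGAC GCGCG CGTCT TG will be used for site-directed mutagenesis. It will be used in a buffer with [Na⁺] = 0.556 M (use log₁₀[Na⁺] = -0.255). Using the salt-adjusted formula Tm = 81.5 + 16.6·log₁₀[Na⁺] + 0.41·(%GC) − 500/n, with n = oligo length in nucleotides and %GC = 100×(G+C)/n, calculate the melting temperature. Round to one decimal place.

Length n = 27. Scanning the sequence gives T=7, G=9, A=2, C=9.
G+C = 18, so %GC = 18/27 × 100 = 66.667%
Salt term: 16.6 × (-0.255) = -4.233
GC term: 0.41 × 66.667 = 27.333; length term: −500/27 = −18.519
Tm = 81.5 + (-4.233) + 27.333 − 18.519 = 86.081 → 86.1°C

86.1°C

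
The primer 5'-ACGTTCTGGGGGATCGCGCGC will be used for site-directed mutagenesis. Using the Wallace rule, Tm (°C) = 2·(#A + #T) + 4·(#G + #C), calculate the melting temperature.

72°C

T=4, G=9, A=2, C=6
AT pairs contribute 6, GC pairs contribute 15.
Tm = 4·15 + 2·6 = 60 + 12 = 72°C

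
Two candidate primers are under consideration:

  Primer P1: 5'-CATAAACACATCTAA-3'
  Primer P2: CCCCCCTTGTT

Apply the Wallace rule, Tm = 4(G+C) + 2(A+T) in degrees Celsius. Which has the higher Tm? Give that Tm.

Primer P1: A+T=11, G+C=4 → Tm = 2(11)+4(4) = 38°C
Primer P2: A+T=4, G+C=7 → Tm = 2(4)+4(7) = 36°C
38°C vs 36°C → primer P1 is higher.

Primer P1, 38°C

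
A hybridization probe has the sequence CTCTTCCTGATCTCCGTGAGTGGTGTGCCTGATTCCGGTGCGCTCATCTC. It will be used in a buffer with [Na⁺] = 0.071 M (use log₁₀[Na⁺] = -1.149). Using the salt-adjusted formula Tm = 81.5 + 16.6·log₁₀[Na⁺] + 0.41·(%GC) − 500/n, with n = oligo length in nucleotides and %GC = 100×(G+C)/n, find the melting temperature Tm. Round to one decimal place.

Length n = 50. Scanning the sequence gives T=17, A=4, G=13, C=16.
G+C = 29, so %GC = 29/50 × 100 = 58%
Salt term: 16.6 × (-1.149) = -19.073
GC term: 0.41 × 58 = 23.78; length term: −500/50 = −10
Tm = 81.5 + (-19.073) + 23.78 − 10 = 76.207 → 76.2°C

76.2°C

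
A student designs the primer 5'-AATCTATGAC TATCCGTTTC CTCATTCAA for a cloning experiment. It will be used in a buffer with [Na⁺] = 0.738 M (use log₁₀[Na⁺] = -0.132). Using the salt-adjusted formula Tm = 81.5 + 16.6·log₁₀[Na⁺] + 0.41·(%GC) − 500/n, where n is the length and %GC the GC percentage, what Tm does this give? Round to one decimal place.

Length n = 29. Counting bases: A=8, C=8, G=2, T=11
G+C = 10, so %GC = 10/29 × 100 = 34.483%
Salt term: 16.6 × (-0.132) = -2.191
GC term: 0.41 × 34.483 = 14.138; length term: −500/29 = −17.241
Tm = 81.5 + (-2.191) + 14.138 − 17.241 = 76.206 → 76.2°C

76.2°C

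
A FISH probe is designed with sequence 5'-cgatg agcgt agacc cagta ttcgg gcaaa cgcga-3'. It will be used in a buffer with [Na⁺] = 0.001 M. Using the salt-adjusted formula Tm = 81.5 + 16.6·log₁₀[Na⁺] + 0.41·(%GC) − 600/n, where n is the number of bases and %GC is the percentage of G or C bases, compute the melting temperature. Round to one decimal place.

Length n = 35. G=11, T=5, A=10, C=9
G+C = 20, so %GC = 20/35 × 100 = 57.143%
Salt term: 16.6 × (-3) = -49.8
GC term: 0.41 × 57.143 = 23.429; length term: −600/35 = −17.143
Tm = 81.5 + (-49.8) + 23.429 − 17.143 = 37.986 → 38.0°C

38.0°C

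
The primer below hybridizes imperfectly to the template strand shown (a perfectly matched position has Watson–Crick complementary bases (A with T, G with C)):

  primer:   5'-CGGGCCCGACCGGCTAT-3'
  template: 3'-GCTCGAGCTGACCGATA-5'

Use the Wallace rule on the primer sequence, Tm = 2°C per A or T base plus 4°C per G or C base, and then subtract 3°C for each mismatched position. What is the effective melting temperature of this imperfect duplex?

Primer base counts: A=2, T=2, G=6, C=7 → A+T=4, G+C=13
Perfect-match Tm = 2(4) + 4(13) = 8 + 52 = 60°C
Mismatches (positions where the bases are not complementary): 3 (at positions 3, 6, 11)
Effective Tm = 60 − 3×3 = 60 − 9 = 51°C

51°C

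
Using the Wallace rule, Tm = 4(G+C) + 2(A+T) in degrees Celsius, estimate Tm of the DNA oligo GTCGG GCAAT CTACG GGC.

Base counts: G=7, T=3, A=3, C=5
A+T = 6, G+C = 12
Tm = 2×6 + 4×12 = 60°C

60°C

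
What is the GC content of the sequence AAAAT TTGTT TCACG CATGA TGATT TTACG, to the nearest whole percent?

30%

Base counts: G=5, C=4, T=12, A=9
G+C = 5 + 4 = 9 out of 30 bases
%GC = 9/30 × 100 = 30% ≈ 30%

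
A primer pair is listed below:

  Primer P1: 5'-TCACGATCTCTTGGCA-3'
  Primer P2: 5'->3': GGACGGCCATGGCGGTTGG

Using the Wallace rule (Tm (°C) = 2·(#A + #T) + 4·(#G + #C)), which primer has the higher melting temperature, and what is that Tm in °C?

Primer P1: A+T=8, G+C=8 → Tm = 2(8)+4(8) = 48°C
Primer P2: A+T=5, G+C=14 → Tm = 2(5)+4(14) = 66°C
48°C vs 66°C → primer P2 is higher.

Primer P2, 66°C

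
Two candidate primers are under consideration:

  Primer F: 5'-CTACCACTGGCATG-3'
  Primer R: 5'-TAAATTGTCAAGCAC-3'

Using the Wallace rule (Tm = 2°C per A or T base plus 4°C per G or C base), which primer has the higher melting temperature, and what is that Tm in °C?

Primer F: A+T=6, G+C=8 → Tm = 2(6)+4(8) = 44°C
Primer R: A+T=10, G+C=5 → Tm = 2(10)+4(5) = 40°C
44°C vs 40°C → primer F is higher.

Primer F, 44°C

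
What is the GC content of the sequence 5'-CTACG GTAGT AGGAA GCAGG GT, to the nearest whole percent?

Base counts: T=4, C=3, A=6, G=9
G+C = 9 + 3 = 12 out of 22 bases
%GC = 12/22 × 100 = 54.55% ≈ 55%

55%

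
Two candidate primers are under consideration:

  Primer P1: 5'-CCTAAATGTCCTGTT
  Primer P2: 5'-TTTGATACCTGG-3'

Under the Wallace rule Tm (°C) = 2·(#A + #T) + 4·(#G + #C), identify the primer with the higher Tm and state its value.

Primer P1: A+T=9, G+C=6 → Tm = 2(9)+4(6) = 42°C
Primer P2: A+T=7, G+C=5 → Tm = 2(7)+4(5) = 34°C
42°C vs 34°C → primer P1 is higher.

Primer P1, 42°C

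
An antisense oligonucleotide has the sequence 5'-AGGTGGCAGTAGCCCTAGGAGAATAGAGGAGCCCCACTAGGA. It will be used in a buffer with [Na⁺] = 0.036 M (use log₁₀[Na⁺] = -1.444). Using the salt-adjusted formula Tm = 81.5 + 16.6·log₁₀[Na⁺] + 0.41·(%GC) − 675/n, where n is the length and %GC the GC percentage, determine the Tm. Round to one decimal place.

64.9°C

Length n = 42. Base counts: T=5, C=9, G=15, A=13
G+C = 24, so %GC = 24/42 × 100 = 57.143%
Salt term: 16.6 × (-1.444) = -23.97
GC term: 0.41 × 57.143 = 23.429; length term: −675/42 = −16.071
Tm = 81.5 + (-23.97) + 23.429 − 16.071 = 64.888 → 64.9°C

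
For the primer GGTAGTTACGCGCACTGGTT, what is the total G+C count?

11

Base counts: A=3, C=4, T=6, G=7
Total G or C: 7 + 4 = 11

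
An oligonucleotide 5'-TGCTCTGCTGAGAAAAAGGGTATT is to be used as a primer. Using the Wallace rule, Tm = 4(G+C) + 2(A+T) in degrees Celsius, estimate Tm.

68°C

Base counts: C=3, A=7, G=7, T=7
So N_AT = 14 and N_GC = 10.
Tm = 2(14) + 4(10) = 28 + 40 = 68°C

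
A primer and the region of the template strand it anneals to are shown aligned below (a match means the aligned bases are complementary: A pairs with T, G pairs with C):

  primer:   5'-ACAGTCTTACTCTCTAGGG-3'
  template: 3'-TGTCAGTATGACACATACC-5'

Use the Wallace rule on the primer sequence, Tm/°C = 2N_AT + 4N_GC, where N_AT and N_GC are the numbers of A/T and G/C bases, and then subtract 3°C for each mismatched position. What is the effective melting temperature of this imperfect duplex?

44°C

Primer base counts: A=4, T=6, G=4, C=5 → A+T=10, G+C=9
Perfect-match Tm = 2(10) + 4(9) = 20 + 36 = 56°C
Mismatches (positions where the bases are not complementary): 4 (at positions 7, 12, 14, 17)
Effective Tm = 56 − 4×3 = 56 − 12 = 44°C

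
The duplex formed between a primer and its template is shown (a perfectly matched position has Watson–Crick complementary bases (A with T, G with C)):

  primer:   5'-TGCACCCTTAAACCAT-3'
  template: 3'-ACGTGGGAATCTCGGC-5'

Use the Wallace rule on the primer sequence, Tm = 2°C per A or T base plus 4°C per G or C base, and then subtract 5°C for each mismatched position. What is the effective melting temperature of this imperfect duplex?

26°C

Primer base counts: A=5, T=4, G=1, C=6 → A+T=9, G+C=7
Perfect-match Tm = 2(9) + 4(7) = 18 + 28 = 46°C
Mismatches (positions where the bases are not complementary): 4 (at positions 11, 13, 15, 16)
Effective Tm = 46 − 4×5 = 46 − 20 = 26°C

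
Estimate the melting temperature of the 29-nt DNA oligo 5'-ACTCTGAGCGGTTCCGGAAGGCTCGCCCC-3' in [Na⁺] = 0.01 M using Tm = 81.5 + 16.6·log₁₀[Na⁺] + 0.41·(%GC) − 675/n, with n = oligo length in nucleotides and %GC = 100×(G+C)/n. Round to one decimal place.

53.3°C

Length n = 29. G=9, A=4, C=11, T=5
G+C = 20, so %GC = 20/29 × 100 = 68.966%
Salt term: 16.6 × (-2) = -33.2
GC term: 0.41 × 68.966 = 28.276; length term: −675/29 = −23.276
Tm = 81.5 + (-33.2) + 28.276 − 23.276 = 53.3 → 53.3°C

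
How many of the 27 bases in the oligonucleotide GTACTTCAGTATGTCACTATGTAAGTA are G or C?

A=8, T=10, C=4, G=5
G+C = 5 + 4 = 9

9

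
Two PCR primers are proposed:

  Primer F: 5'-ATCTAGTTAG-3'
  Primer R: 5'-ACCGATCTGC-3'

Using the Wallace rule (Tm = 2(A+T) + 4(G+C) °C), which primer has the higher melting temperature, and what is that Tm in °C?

Primer R, 32°C

Primer F: A+T=7, G+C=3 → Tm = 2(7)+4(3) = 26°C
Primer R: A+T=4, G+C=6 → Tm = 2(4)+4(6) = 32°C
26°C vs 32°C → primer R is higher.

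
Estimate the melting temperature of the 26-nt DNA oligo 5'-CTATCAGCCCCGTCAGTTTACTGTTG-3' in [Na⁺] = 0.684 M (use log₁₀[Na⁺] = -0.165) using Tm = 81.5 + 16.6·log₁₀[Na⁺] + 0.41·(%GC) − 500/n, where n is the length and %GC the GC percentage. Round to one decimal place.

80.0°C

Length n = 26. Base counts: T=9, C=8, A=4, G=5
G+C = 13, so %GC = 13/26 × 100 = 50%
Salt term: 16.6 × (-0.165) = -2.739
GC term: 0.41 × 50 = 20.5; length term: −500/26 = −19.231
Tm = 81.5 + (-2.739) + 20.5 − 19.231 = 80.03 → 80.0°C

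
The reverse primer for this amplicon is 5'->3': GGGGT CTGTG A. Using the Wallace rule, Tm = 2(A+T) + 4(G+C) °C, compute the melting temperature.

Base counts: T=3, C=1, A=1, G=6
AT pairs contribute 4, GC pairs contribute 7.
Tm = 4·7 + 2·4 = 28 + 8 = 36°C

36°C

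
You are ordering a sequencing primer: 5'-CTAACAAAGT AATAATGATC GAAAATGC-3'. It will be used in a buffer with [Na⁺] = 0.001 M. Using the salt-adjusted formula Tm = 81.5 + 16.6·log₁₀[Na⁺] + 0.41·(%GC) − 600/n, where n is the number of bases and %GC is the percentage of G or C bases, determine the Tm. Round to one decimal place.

Length n = 28. Base counts: A=14, T=6, G=4, C=4
G+C = 8, so %GC = 8/28 × 100 = 28.571%
Salt term: 16.6 × (-3) = -49.8
GC term: 0.41 × 28.571 = 11.714; length term: −600/28 = −21.429
Tm = 81.5 + (-49.8) + 11.714 − 21.429 = 21.985 → 22.0°C

22.0°C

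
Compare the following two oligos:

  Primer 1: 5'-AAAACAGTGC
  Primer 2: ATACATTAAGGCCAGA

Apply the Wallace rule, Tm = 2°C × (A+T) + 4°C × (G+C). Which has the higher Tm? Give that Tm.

Primer 2, 44°C

Primer 1: A+T=6, G+C=4 → Tm = 2(6)+4(4) = 28°C
Primer 2: A+T=10, G+C=6 → Tm = 2(10)+4(6) = 44°C
28°C vs 44°C → primer 2 is higher.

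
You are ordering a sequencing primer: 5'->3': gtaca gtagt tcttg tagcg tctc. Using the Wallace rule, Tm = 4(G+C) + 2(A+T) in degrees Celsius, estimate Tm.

70°C

G=6, T=9, A=4, C=5
AT pairs contribute 13, GC pairs contribute 11.
Tm = 4·11 + 2·13 = 44 + 26 = 70°C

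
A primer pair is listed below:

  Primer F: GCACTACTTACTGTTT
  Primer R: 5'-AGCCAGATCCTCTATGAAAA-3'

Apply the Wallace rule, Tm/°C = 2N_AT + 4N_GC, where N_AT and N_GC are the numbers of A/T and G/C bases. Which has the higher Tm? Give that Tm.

Primer F: A+T=10, G+C=6 → Tm = 2(10)+4(6) = 44°C
Primer R: A+T=12, G+C=8 → Tm = 2(12)+4(8) = 56°C
44°C vs 56°C → primer R is higher.

Primer R, 56°C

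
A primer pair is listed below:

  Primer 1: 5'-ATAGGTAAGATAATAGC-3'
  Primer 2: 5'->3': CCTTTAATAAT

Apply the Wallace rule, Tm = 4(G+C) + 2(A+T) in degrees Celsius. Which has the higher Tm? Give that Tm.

Primer 1: A+T=12, G+C=5 → Tm = 2(12)+4(5) = 44°C
Primer 2: A+T=9, G+C=2 → Tm = 2(9)+4(2) = 26°C
44°C vs 26°C → primer 1 is higher.

Primer 1, 44°C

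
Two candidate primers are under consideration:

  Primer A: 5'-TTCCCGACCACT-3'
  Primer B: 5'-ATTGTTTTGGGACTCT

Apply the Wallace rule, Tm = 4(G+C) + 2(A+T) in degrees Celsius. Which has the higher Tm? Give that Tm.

Primer B, 44°C

Primer A: A+T=5, G+C=7 → Tm = 2(5)+4(7) = 38°C
Primer B: A+T=10, G+C=6 → Tm = 2(10)+4(6) = 44°C
38°C vs 44°C → primer B is higher.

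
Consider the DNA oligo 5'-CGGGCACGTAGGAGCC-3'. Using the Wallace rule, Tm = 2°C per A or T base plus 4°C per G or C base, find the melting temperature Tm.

Counting bases: C=5, G=7, T=1, A=3
So N_AT = 4 and N_GC = 12.
Tm = 2(4) + 4(12) = 8 + 48 = 56°C

56°C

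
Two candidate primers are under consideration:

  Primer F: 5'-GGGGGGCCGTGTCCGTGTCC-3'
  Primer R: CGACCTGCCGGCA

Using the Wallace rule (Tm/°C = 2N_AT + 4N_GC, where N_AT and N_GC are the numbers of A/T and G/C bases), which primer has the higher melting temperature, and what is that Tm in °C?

Primer F, 72°C

Primer F: A+T=4, G+C=16 → Tm = 2(4)+4(16) = 72°C
Primer R: A+T=3, G+C=10 → Tm = 2(3)+4(10) = 46°C
72°C vs 46°C → primer F is higher.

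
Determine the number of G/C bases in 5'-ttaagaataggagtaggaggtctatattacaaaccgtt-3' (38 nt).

Base counts: G=9, T=11, C=4, A=14
G+C = 9 + 4 = 13

13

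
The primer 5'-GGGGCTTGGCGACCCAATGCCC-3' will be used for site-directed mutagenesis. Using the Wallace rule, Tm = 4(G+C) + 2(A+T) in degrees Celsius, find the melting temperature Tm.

Counting bases: T=3, A=3, G=8, C=8
So N_AT = 6 and N_GC = 16.
Tm = 2×6 + 4×16 = 76°C

76°C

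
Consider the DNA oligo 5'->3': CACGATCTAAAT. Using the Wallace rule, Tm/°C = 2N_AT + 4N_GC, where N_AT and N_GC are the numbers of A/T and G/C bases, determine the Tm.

32°C

Base counts: G=1, C=3, T=3, A=5
A+T = 8, G+C = 4
Tm = 4·4 + 2·8 = 16 + 16 = 32°C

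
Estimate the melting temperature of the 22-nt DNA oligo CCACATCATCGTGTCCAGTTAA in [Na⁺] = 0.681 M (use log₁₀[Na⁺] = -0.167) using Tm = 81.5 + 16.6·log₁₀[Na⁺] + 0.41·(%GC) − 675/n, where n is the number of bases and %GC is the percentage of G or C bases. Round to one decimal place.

Length n = 22. Base counts: A=6, G=3, C=7, T=6
G+C = 10, so %GC = 10/22 × 100 = 45.455%
Salt term: 16.6 × (-0.167) = -2.772
GC term: 0.41 × 45.455 = 18.637; length term: −675/22 = −30.682
Tm = 81.5 + (-2.772) + 18.637 − 30.682 = 66.683 → 66.7°C

66.7°C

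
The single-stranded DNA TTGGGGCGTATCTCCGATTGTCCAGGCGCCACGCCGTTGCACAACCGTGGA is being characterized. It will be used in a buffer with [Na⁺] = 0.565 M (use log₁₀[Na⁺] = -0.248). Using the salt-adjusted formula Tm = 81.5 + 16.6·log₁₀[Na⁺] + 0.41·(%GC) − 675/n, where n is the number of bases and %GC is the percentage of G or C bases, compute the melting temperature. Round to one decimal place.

Length n = 51. Scanning the sequence gives T=11, C=16, A=8, G=16.
G+C = 32, so %GC = 32/51 × 100 = 62.745%
Salt term: 16.6 × (-0.248) = -4.117
GC term: 0.41 × 62.745 = 25.725; length term: −675/51 = −13.235
Tm = 81.5 + (-4.117) + 25.725 − 13.235 = 89.873 → 89.9°C

89.9°C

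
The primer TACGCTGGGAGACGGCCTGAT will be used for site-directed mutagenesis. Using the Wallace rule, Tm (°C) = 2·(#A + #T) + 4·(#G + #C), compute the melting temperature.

68°C

Counting bases: A=4, C=5, T=4, G=8
A+T = 8, G+C = 13
Tm = 4·13 + 2·8 = 52 + 16 = 68°C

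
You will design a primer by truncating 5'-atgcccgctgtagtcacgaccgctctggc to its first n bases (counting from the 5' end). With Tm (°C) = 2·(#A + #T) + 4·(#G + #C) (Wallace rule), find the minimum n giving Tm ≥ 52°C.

First 16 bases: ATGCCCGCTGTAGTCA → Tm = 50°C (< 52°C)
First 17 bases: ATGCCCGCTGTAGTCAC → Tm = 54°C (≥ 52°C)
Since every base adds ≥2°C, Tm only increases with n, so the threshold is first crossed at n = 17.

n = 17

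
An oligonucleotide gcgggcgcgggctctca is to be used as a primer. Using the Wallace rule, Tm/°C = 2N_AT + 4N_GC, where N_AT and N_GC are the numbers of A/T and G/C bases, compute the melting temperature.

Counting bases: A=1, G=8, C=6, T=2
AT pairs contribute 3, GC pairs contribute 14.
Tm = 2(3) + 4(14) = 6 + 56 = 62°C

62°C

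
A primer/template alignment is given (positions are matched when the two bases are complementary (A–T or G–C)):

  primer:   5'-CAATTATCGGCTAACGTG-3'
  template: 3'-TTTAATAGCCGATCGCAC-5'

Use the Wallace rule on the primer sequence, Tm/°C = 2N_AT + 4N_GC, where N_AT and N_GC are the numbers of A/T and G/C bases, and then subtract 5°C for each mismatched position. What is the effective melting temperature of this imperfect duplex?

42°C

Primer base counts: A=5, T=5, G=4, C=4 → A+T=10, G+C=8
Perfect-match Tm = 2(10) + 4(8) = 20 + 32 = 52°C
Mismatches (positions where the bases are not complementary): 2 (at positions 1, 14)
Effective Tm = 52 − 2×5 = 52 − 10 = 42°C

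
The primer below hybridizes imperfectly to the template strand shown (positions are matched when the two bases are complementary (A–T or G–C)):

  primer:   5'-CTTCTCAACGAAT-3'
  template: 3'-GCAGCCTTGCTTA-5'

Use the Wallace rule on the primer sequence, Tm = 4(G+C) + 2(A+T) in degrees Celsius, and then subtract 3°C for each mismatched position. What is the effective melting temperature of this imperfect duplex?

27°C

Primer base counts: A=4, T=4, G=1, C=4 → A+T=8, G+C=5
Perfect-match Tm = 2(8) + 4(5) = 16 + 20 = 36°C
Mismatches (positions where the bases are not complementary): 3 (at positions 2, 5, 6)
Effective Tm = 36 − 3×3 = 36 − 9 = 27°C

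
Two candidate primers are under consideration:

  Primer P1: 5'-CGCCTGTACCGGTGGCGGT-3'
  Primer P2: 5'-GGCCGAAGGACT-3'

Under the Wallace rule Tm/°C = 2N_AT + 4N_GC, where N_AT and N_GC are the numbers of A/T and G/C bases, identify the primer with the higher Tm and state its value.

Primer P1: A+T=5, G+C=14 → Tm = 2(5)+4(14) = 66°C
Primer P2: A+T=4, G+C=8 → Tm = 2(4)+4(8) = 40°C
66°C vs 40°C → primer P1 is higher.

Primer P1, 66°C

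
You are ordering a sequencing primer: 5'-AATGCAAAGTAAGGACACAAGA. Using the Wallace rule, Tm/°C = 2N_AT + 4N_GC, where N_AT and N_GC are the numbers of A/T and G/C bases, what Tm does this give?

Base counts: A=12, T=2, G=5, C=3
So N_AT = 14 and N_GC = 8.
Tm = 2×14 + 4×8 = 60°C

60°C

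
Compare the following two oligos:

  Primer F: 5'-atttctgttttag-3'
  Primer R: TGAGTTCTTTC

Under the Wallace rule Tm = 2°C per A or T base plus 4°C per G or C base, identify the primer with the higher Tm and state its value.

Primer F: A+T=10, G+C=3 → Tm = 2(10)+4(3) = 32°C
Primer R: A+T=7, G+C=4 → Tm = 2(7)+4(4) = 30°C
32°C vs 30°C → primer F is higher.

Primer F, 32°C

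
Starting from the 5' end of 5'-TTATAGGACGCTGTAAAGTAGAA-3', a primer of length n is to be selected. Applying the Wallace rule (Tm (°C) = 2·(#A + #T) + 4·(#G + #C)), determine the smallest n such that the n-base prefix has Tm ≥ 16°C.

First 6 bases: TTATAG → Tm = 14°C (< 16°C)
First 7 bases: TTATAGG → Tm = 18°C (≥ 16°C)
Since every base adds ≥2°C, Tm only increases with n, so the threshold is first crossed at n = 7.

n = 7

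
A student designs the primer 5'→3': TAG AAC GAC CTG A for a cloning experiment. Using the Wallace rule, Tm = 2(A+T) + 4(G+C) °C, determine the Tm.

T=2, G=3, C=3, A=5
A+T = 7, G+C = 6
Tm = 2(7) + 4(6) = 14 + 24 = 38°C

38°C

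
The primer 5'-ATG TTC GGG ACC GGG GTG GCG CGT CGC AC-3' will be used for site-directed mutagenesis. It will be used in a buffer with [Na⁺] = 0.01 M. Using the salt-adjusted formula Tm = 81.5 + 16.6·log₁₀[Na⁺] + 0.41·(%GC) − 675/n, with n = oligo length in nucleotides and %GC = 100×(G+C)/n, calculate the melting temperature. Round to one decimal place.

Length n = 29. Counting bases: T=5, G=13, C=8, A=3
G+C = 21, so %GC = 21/29 × 100 = 72.414%
Salt term: 16.6 × (-2) = -33.2
GC term: 0.41 × 72.414 = 29.69; length term: −675/29 = −23.276
Tm = 81.5 + (-33.2) + 29.69 − 23.276 = 54.714 → 54.7°C

54.7°C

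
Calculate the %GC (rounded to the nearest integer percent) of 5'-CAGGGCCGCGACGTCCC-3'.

Scanning the sequence gives A=2, G=6, C=8, T=1.
G+C = 6 + 8 = 14 out of 17 bases
%GC = 14/17 × 100 = 82.35% ≈ 82%

82%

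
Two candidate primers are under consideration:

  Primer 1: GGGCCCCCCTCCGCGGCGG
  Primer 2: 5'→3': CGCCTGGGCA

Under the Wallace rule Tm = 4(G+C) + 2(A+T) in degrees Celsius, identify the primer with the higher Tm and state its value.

Primer 1, 74°C

Primer 1: A+T=1, G+C=18 → Tm = 2(1)+4(18) = 74°C
Primer 2: A+T=2, G+C=8 → Tm = 2(2)+4(8) = 36°C
74°C vs 36°C → primer 1 is higher.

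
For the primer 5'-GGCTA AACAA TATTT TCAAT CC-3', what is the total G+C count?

7

Counting bases: C=5, A=8, T=7, G=2
G+C = 2 + 5 = 7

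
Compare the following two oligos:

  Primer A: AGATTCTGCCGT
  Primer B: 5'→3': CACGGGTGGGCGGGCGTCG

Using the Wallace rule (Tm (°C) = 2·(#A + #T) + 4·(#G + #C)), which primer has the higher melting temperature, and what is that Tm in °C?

Primer B, 70°C

Primer A: A+T=6, G+C=6 → Tm = 2(6)+4(6) = 36°C
Primer B: A+T=3, G+C=16 → Tm = 2(3)+4(16) = 70°C
36°C vs 70°C → primer B is higher.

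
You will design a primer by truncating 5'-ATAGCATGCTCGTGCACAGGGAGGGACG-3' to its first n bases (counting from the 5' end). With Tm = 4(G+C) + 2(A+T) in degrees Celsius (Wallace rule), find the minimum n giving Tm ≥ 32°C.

First 10 bases: ATAGCATGCT → Tm = 28°C (< 32°C)
First 11 bases: ATAGCATGCTC → Tm = 32°C (≥ 32°C)
Each additional base adds 2°C (A/T) or 4°C (G/C), so Tm is non-decreasing in n; n = 11 is the first length to reach 32°C.

n = 11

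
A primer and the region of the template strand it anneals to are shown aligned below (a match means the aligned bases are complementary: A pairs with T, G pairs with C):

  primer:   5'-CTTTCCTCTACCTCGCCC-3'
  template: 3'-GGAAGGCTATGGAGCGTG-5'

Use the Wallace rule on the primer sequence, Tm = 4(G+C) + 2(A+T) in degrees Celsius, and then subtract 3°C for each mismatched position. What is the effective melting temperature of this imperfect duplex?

46°C

Primer base counts: A=1, T=6, G=1, C=10 → A+T=7, G+C=11
Perfect-match Tm = 2(7) + 4(11) = 14 + 44 = 58°C
Mismatches (positions where the bases are not complementary): 4 (at positions 2, 7, 8, 17)
Effective Tm = 58 − 4×3 = 58 − 12 = 46°C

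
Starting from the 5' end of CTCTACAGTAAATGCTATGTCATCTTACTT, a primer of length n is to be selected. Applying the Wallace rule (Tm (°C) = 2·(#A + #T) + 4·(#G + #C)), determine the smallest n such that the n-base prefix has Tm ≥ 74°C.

n = 28

First 27 bases: CTCTACAGTAAATGCTATGTCATCTTA → Tm = 72°C (< 74°C)
First 28 bases: CTCTACAGTAAATGCTATGTCATCTTAC → Tm = 76°C (≥ 74°C)
Each additional base adds 2°C (A/T) or 4°C (G/C), so Tm is non-decreasing in n; n = 28 is the first length to reach 74°C.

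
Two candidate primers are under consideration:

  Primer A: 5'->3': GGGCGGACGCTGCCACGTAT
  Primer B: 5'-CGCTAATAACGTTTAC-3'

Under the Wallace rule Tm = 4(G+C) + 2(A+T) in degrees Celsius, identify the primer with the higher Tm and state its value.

Primer A: A+T=6, G+C=14 → Tm = 2(6)+4(14) = 68°C
Primer B: A+T=10, G+C=6 → Tm = 2(10)+4(6) = 44°C
68°C vs 44°C → primer A is higher.

Primer A, 68°C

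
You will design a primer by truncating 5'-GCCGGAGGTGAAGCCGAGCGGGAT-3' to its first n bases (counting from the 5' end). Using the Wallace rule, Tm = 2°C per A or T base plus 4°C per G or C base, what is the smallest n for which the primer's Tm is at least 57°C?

First 16 bases: GCCGGAGGTGAAGCCG → Tm = 56°C (< 57°C)
First 17 bases: GCCGGAGGTGAAGCCGA → Tm = 58°C (≥ 57°C)
Since every base adds ≥2°C, Tm only increases with n, so the threshold is first crossed at n = 17.

n = 17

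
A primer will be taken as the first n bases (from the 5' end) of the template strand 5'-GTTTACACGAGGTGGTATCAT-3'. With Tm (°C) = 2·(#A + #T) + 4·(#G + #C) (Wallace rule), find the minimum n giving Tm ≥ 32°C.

n = 11

First 10 bases: GTTTACACGA → Tm = 28°C (< 32°C)
First 11 bases: GTTTACACGAG → Tm = 32°C (≥ 32°C)
Each additional base adds 2°C (A/T) or 4°C (G/C), so Tm is non-decreasing in n; n = 11 is the first length to reach 32°C.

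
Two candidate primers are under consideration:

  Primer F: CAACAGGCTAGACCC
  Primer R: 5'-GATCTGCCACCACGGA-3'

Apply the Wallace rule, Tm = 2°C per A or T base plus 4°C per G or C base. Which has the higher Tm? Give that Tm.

Primer F: A+T=6, G+C=9 → Tm = 2(6)+4(9) = 48°C
Primer R: A+T=6, G+C=10 → Tm = 2(6)+4(10) = 52°C
48°C vs 52°C → primer R is higher.

Primer R, 52°C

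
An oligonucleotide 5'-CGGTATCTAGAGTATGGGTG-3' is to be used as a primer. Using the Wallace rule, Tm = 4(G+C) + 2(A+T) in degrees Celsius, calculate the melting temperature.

60°C

Scanning the sequence gives G=8, C=2, A=4, T=6.
AT pairs contribute 10, GC pairs contribute 10.
Tm = 2×10 + 4×10 = 60°C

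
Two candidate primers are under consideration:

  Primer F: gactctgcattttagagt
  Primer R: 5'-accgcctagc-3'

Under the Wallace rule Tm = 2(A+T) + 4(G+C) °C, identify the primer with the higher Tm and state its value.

Primer F, 50°C

Primer F: A+T=11, G+C=7 → Tm = 2(11)+4(7) = 50°C
Primer R: A+T=3, G+C=7 → Tm = 2(3)+4(7) = 34°C
50°C vs 34°C → primer F is higher.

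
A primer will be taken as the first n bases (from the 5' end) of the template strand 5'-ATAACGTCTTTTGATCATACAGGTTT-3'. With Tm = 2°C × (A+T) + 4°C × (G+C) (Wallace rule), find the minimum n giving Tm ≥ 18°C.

n = 7

First 6 bases: ATAACG → Tm = 16°C (< 18°C)
First 7 bases: ATAACGT → Tm = 18°C (≥ 18°C)
Since every base adds ≥2°C, Tm only increases with n, so the threshold is first crossed at n = 7.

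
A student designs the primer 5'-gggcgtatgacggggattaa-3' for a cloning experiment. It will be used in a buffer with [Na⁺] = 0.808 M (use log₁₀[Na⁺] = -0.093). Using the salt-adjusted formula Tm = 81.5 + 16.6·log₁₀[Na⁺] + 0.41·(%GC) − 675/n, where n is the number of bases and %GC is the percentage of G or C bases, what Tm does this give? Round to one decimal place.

68.8°C

Length n = 20. Base counts: A=5, G=9, C=2, T=4
G+C = 11, so %GC = 11/20 × 100 = 55%
Salt term: 16.6 × (-0.093) = -1.544
GC term: 0.41 × 55 = 22.55; length term: −675/20 = −33.75
Tm = 81.5 + (-1.544) + 22.55 − 33.75 = 68.756 → 68.8°C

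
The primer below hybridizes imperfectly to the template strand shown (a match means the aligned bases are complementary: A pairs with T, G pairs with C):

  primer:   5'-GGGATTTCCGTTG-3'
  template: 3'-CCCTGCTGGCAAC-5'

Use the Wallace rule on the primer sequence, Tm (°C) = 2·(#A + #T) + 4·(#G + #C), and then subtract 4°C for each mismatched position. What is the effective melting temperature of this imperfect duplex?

Primer base counts: A=1, T=5, G=5, C=2 → A+T=6, G+C=7
Perfect-match Tm = 2(6) + 4(7) = 12 + 28 = 40°C
Mismatches (positions where the bases are not complementary): 3 (at positions 5, 6, 7)
Effective Tm = 40 − 3×4 = 40 − 12 = 28°C

28°C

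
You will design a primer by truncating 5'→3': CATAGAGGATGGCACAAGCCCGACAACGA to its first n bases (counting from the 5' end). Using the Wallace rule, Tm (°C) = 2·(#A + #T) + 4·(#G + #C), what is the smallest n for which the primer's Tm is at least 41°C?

First 13 bases: CATAGAGGATGGC → Tm = 40°C (< 41°C)
First 14 bases: CATAGAGGATGGCA → Tm = 42°C (≥ 41°C)
Each additional base adds 2°C (A/T) or 4°C (G/C), so Tm is non-decreasing in n; n = 14 is the first length to reach 41°C.

n = 14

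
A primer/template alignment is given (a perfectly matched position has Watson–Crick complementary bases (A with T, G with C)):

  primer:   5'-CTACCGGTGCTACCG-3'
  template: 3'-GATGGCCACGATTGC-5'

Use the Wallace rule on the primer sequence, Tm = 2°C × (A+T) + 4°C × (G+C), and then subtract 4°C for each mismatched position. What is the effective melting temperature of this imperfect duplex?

46°C

Primer base counts: A=2, T=3, G=4, C=6 → A+T=5, G+C=10
Perfect-match Tm = 2(5) + 4(10) = 10 + 40 = 50°C
Mismatches (positions where the bases are not complementary): 1 (at position 13)
Effective Tm = 50 − 1×4 = 50 − 4 = 46°C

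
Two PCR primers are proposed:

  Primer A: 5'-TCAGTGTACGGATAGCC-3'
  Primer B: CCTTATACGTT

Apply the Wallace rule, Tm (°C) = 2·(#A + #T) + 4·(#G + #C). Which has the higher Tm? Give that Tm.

Primer A, 52°C

Primer A: A+T=8, G+C=9 → Tm = 2(8)+4(9) = 52°C
Primer B: A+T=7, G+C=4 → Tm = 2(7)+4(4) = 30°C
52°C vs 30°C → primer A is higher.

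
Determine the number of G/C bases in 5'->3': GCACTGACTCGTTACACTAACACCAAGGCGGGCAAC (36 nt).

20

Counting bases: T=5, G=8, A=11, C=12
G+C = 8 + 12 = 20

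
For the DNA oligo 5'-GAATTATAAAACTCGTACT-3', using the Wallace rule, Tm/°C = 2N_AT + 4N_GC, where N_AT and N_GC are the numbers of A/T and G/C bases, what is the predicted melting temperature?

48°C

Scanning the sequence gives A=8, T=6, C=3, G=2.
A+T = 14, G+C = 5
Tm = 2(14) + 4(5) = 28 + 20 = 48°C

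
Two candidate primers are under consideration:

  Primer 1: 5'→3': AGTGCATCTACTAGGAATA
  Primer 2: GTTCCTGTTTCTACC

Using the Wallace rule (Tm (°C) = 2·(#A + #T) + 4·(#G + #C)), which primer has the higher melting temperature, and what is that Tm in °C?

Primer 1: A+T=12, G+C=7 → Tm = 2(12)+4(7) = 52°C
Primer 2: A+T=8, G+C=7 → Tm = 2(8)+4(7) = 44°C
52°C vs 44°C → primer 1 is higher.

Primer 1, 52°C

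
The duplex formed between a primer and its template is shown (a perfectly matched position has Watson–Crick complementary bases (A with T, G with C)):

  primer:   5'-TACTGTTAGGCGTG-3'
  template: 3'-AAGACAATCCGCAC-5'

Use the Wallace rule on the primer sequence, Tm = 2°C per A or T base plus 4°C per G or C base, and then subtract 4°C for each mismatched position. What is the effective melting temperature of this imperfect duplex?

38°C

Primer base counts: A=2, T=5, G=5, C=2 → A+T=7, G+C=7
Perfect-match Tm = 2(7) + 4(7) = 14 + 28 = 42°C
Mismatches (positions where the bases are not complementary): 1 (at position 2)
Effective Tm = 42 − 1×4 = 42 − 4 = 38°C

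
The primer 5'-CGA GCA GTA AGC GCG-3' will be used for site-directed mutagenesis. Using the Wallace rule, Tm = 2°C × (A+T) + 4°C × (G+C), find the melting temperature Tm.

Counting bases: T=1, A=4, G=6, C=4
A+T = 5, G+C = 10
Tm = 2(5) + 4(10) = 10 + 40 = 50°C

50°C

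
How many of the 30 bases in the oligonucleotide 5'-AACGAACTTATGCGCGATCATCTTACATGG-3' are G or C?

Base counts: T=8, C=7, G=6, A=9
G+C = 6 + 7 = 13

13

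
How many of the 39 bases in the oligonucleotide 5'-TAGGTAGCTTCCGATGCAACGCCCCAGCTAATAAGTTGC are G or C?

G=9, A=10, C=11, T=9
Total G or C: 9 + 11 = 20

20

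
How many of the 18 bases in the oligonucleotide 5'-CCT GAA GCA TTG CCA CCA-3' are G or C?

10

Scanning the sequence gives C=7, T=3, G=3, A=5.
G+C = 3 + 7 = 10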